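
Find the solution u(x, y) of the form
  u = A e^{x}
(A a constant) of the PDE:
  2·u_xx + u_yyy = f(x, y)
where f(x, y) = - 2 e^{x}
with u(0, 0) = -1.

Substitute the ansatz u = A e^{x} into the left-hand side.
Derivatives of the ansatz:
  u_xx = A e^{x}
  u_yyy = 0
Term by term:
  2·u_xx = 2 A e^{x}
  u_yyy = 0
So the left-hand side equals
  2 A e^{x}
This must equal f(x, y) = - 2 e^{x} identically.
Matching coefficients of the independent functions:
  [e^{x}]:  2 A = -2
Solving: A = -1.
Check against the point condition:
  u(0, 0) = -1  ⟹  A = -1  ✓
Hence u(x, y) = - e^{x}.

Answer: u(x, y) = - e^{x}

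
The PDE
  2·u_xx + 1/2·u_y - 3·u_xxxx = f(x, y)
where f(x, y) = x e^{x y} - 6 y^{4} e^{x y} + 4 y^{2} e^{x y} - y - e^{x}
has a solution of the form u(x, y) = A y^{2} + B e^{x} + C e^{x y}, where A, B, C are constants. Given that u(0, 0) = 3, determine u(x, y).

Substitute the ansatz u = A y^{2} + B e^{x} + C e^{x y} into the left-hand side.
Derivatives of the ansatz:
  u_xx = B e^{x} + C y^{2} e^{x y}
  u_y = 2 A y + C x e^{x y}
  u_xxxx = B e^{x} + C y^{4} e^{x y}
Term by term:
  2·u_xx = 2 B e^{x} + 2 C y^{2} e^{x y}
  1/2·u_y = A y + \frac{C x e^{x y}}{2}
  -3·u_xxxx = - 3 B e^{x} - 3 C y^{4} e^{x y}
So the left-hand side equals
  A y - B e^{x} + \frac{C x e^{x y}}{2} - 3 C y^{4} e^{x y} + 2 C y^{2} e^{x y}
This must equal f(x, y) = x e^{x y} - 6 y^{4} e^{x y} + 4 y^{2} e^{x y} - y - e^{x} identically.
Matching coefficients of the independent functions:
  [y]:  A = -1
  [x e^{x y}]:  \frac{C}{2} = 1
  [y^{2} e^{x y}]:  2 C = 4
  [y^{4} e^{x y}]:  - 3 C = -6
  [e^{x}]:  - B = -1
Solving: A = -1, B = 1, C = 2.
Check against the point condition:
  u(0, 0) = 3  ⟹  B + C = 3  ✓
Hence u(x, y) = - y^{2} + e^{x} + 2 e^{x y}.

Answer: u(x, y) = - y^{2} + e^{x} + 2 e^{x y}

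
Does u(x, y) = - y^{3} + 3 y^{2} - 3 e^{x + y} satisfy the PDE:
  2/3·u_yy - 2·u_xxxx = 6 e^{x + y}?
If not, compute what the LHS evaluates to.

Evaluate each term of the left-hand side for u = - y^{3} + 3 y^{2} - 3 e^{x + y}.
Derivatives:
  u_yy = - 6 y - 3 e^{x} e^{y} + 6
  u_xxxx = - 3 e^{x} e^{y}
Terms:
  2/3·u_yy = - 4 y - 2 e^{x + y} + 4
  -2·u_xxxx = 6 e^{x + y}
Sum: LHS = - 4 y + 4 e^{x + y} + 4
Given right-hand side: 6 e^{x + y}. Difference LHS − RHS = - 4 y - 2 e^{x + y} + 4 ≠ 0, so u is not a solution.

Answer: No, the LHS evaluates to - 4 y + 4 e^{x + y} + 4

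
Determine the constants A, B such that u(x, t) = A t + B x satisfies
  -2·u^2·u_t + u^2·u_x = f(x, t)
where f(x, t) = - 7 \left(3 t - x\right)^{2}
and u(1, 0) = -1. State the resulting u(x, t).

Substitute the ansatz u = A t + B x into the left-hand side.
Derivatives of the ansatz:
  u_t = A
  u_x = B
Term by term:
  -2·u^2·u_t = - 2 A^{3} t^{2} - 4 A^{2} B t x - 2 A B^{2} x^{2}
  u^2·u_x = A^{2} B t^{2} + 2 A B^{2} t x + B^{3} x^{2}
So the left-hand side equals
  - 2 A^{3} t^{2} + A^{2} B t^{2} - 4 A^{2} B t x + 2 A B^{2} t x - 2 A B^{2} x^{2} + B^{3} x^{2}
This must equal f(x, t) identically; expanded, f = - 63 t^{2} + 42 t x - 7 x^{2}.
Matching coefficients of the independent functions:
  [t^{2}]:  - 2 A^{3} + A^{2} B = -63
  [x^{2}]:  - 2 A B^{2} + B^{3} = -7
  [t x]:  - 4 A^{2} B + 2 A B^{2} = 42
Solving: A = 3, B = -1.
Check against the point condition:
  u(1, 0) = -1  ⟹  B = -1  ✓
Hence u(x, t) = 3 t - x.

Answer: u(x, t) = 3 t - x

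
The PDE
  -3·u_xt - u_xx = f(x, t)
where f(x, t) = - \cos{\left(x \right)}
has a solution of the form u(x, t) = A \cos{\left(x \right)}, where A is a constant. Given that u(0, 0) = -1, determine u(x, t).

Substitute the ansatz u = A \cos{\left(x \right)} into the left-hand side.
Derivatives of the ansatz:
  u_xt = 0
  u_xx = - A \cos{\left(x \right)}
Term by term:
  -3·u_xt = 0
  -u_xx = A \cos{\left(x \right)}
So the left-hand side equals
  A \cos{\left(x \right)}
This must equal f(x, t) = - \cos{\left(x \right)} identically.
Matching coefficients of the independent functions:
  [\cos{\left(x \right)}]:  A = -1
Solving: A = -1.
Check against the point condition:
  u(0, 0) = -1  ⟹  A = -1  ✓
Hence u(x, t) = - \cos{\left(x \right)}.

Answer: u(x, t) = - \cos{\left(x \right)}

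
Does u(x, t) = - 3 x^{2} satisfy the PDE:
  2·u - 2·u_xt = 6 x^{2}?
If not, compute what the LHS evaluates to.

Answer: No, the LHS evaluates to - 6 x^{2}

Derivation:
Evaluate each term of the left-hand side for u = - 3 x^{2}.
Derivatives:
  u_xt = 0
Terms:
  2·u = - 6 x^{2}
  -2·u_xt = 0
Sum: LHS = - 6 x^{2}
Given right-hand side: 6 x^{2}. Difference LHS − RHS = - 12 x^{2} ≠ 0, so u is not a solution.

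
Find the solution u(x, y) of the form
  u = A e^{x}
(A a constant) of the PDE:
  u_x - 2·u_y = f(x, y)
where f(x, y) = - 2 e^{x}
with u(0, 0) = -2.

Substitute the ansatz u = A e^{x} into the left-hand side.
Derivatives of the ansatz:
  u_x = A e^{x}
  u_y = 0
Term by term:
  u_x = A e^{x}
  -2·u_y = 0
So the left-hand side equals
  A e^{x}
This must equal f(x, y) = - 2 e^{x} identically.
Matching coefficients of the independent functions:
  [e^{x}]:  A = -2
Solving: A = -2.
Check against the point condition:
  u(0, 0) = -2  ⟹  A = -2  ✓
Hence u(x, y) = - 2 e^{x}.

Answer: u(x, y) = - 2 e^{x}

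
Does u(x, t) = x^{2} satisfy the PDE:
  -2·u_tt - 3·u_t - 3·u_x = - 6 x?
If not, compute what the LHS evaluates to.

Evaluate each term of the left-hand side for u = x^{2}.
Derivatives:
  u_tt = 0
  u_t = 0
  u_x = 2 x
Terms:
  -2·u_tt = 0
  -3·u_t = 0
  -3·u_x = - 6 x
Sum: LHS = - 6 x
This is exactly the given right-hand side, so u is a solution.

Answer: Yes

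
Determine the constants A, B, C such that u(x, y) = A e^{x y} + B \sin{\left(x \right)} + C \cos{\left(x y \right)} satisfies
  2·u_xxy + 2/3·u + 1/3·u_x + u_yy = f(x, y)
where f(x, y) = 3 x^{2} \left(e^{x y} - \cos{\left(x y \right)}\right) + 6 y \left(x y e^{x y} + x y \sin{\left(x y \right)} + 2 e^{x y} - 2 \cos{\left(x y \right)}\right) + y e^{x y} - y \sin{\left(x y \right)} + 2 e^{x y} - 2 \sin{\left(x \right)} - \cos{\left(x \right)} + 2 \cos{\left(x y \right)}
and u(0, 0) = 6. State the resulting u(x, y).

Substitute the ansatz u = A e^{x y} + B \sin{\left(x \right)} + C \cos{\left(x y \right)} into the left-hand side.
Derivatives of the ansatz:
  u_xxy = A x y^{2} e^{x y} + 2 A y e^{x y} + C x y^{2} \sin{\left(x y \right)} - 2 C y \cos{\left(x y \right)}
  u_x = A y e^{x y} + B \cos{\left(x \right)} - C y \sin{\left(x y \right)}
  u_yy = A x^{2} e^{x y} - C x^{2} \cos{\left(x y \right)}
Term by term:
  2·u_xxy = 2 A x y^{2} e^{x y} + 4 A y e^{x y} + 2 C x y^{2} \sin{\left(x y \right)} - 4 C y \cos{\left(x y \right)}
  2/3·u = \frac{2 A e^{x y}}{3} + \frac{2 B \sin{\left(x \right)}}{3} + \frac{2 C \cos{\left(x y \right)}}{3}
  1/3·u_x = \frac{A y e^{x y}}{3} + \frac{B \cos{\left(x \right)}}{3} - \frac{C y \sin{\left(x y \right)}}{3}
  u_yy = A x^{2} e^{x y} - C x^{2} \cos{\left(x y \right)}
So the left-hand side equals
  A x^{2} e^{x y} + 2 A x y^{2} e^{x y} + \frac{13 A y e^{x y}}{3} + \frac{2 A e^{x y}}{3} + \frac{2 B \sin{\left(x \right)}}{3} + \frac{B \cos{\left(x \right)}}{3} - C x^{2} \cos{\left(x y \right)} + 2 C x y^{2} \sin{\left(x y \right)} - \frac{C y \sin{\left(x y \right)}}{3} - 4 C y \cos{\left(x y \right)} + \frac{2 C \cos{\left(x y \right)}}{3}
This must equal f(x, y) identically; expanded, f = 3 x^{2} e^{x y} - 3 x^{2} \cos{\left(x y \right)} + 6 x y^{2} e^{x y} + 6 x y^{2} \sin{\left(x y \right)} + 13 y e^{x y} - y \sin{\left(x y \right)} - 12 y \cos{\left(x y \right)} + 2 e^{x y} - 2 \sin{\left(x \right)} - \cos{\left(x \right)} + 2 \cos{\left(x y \right)}.
Matching coefficients of the independent functions:
  [x^{2} e^{x y}]:  A = 3
  [x^{2} \cos{\left(x y \right)}]:  - C = -3
  [y e^{x y}]:  \frac{13 A}{3} = 13
  [y \sin{\left(x y \right)}]:  - \frac{C}{3} = -1
  [y \cos{\left(x y \right)}]:  - 4 C = -12
  [x y^{2} e^{x y}]:  2 A = 6
  [x y^{2} \sin{\left(x y \right)}]:  2 C = 6
  [e^{x y}]:  \frac{2 A}{3} = 2
  [\sin{\left(x \right)}]:  \frac{2 B}{3} = -2
  [\cos{\left(x \right)}]:  \frac{B}{3} = -1
  [\cos{\left(x y \right)}]:  \frac{2 C}{3} = 2
Solving: A = 3, B = -3, C = 3.
Check against the point condition:
  u(0, 0) = 6  ⟹  A + C = 6  ✓
Hence u(x, y) = 3 e^{x y} - 3 \sin{\left(x \right)} + 3 \cos{\left(x y \right)}.

Answer: u(x, y) = 3 e^{x y} - 3 \sin{\left(x \right)} + 3 \cos{\left(x y \right)}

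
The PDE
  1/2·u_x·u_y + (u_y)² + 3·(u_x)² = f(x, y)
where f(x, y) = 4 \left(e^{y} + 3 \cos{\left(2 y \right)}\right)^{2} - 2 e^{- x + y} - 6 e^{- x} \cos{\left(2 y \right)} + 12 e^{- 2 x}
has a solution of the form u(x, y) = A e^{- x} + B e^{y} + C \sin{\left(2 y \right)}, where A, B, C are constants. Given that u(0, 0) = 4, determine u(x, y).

Substitute the ansatz u = A e^{- x} + B e^{y} + C \sin{\left(2 y \right)} into the left-hand side.
Derivatives of the ansatz:
  u_x = - A e^{- x}
  u_y = B e^{y} + 2 C \cos{\left(2 y \right)}
Term by term:
  1/2·u_x·u_y = - \frac{A B e^{- x} e^{y}}{2} - A C e^{- x} \cos{\left(2 y \right)}
  (u_y)² = B^{2} e^{2 y} + 4 B C e^{y} \cos{\left(2 y \right)} + 4 C^{2} \cos^{2}{\left(2 y \right)}
  3·(u_x)² = 3 A^{2} e^{- 2 x}
So the left-hand side equals
  3 A^{2} e^{- 2 x} - \frac{A B e^{- x} e^{y}}{2} - A C e^{- x} \cos{\left(2 y \right)} + B^{2} e^{2 y} + 4 B C e^{y} \cos{\left(2 y \right)} + 4 C^{2} \cos^{2}{\left(2 y \right)}
This must equal f(x, y) identically; expanded, f = 4 e^{2 y} + 24 e^{y} \cos{\left(2 y \right)} + 36 \cos^{2}{\left(2 y \right)} - 2 e^{- x} e^{y} - 6 e^{- x} \cos{\left(2 y \right)} + 12 e^{- 2 x}.
Matching coefficients of the independent functions:
  [e^{- x} e^{y}]:  - \frac{A B}{2} = -2
  [e^{- x} \cos{\left(2 y \right)}]:  - A C = -6
  [e^{y} \cos{\left(2 y \right)}]:  4 B C = 24
  [e^{- 2 x}]:  3 A^{2} = 12
  [e^{2 y}]:  B^{2} = 4
  [\cos^{2}{\left(2 y \right)}]:  4 C^{2} = 36
These equations allow (A, B, C) = (-2, -2, -3) or (2, 2, 3).
Impose the point condition(s):
  u(0, 0) = 4  ⟹  A + B = 4
Only A = 2, B = 2, C = 3 satisfies everything.
Hence u(x, y) = 2 e^{y} + 3 \sin{\left(2 y \right)} + 2 e^{- x}.

Answer: u(x, y) = 2 e^{y} + 3 \sin{\left(2 y \right)} + 2 e^{- x}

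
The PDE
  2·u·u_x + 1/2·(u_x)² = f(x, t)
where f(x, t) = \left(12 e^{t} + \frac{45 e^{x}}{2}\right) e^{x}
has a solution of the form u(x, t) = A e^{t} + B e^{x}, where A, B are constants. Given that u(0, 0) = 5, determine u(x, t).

Substitute the ansatz u = A e^{t} + B e^{x} into the left-hand side.
Derivatives of the ansatz:
  u_x = B e^{x}
Term by term:
  2·u·u_x = 2 A B e^{t} e^{x} + 2 B^{2} e^{2 x}
  1/2·(u_x)² = \frac{B^{2} e^{2 x}}{2}
So the left-hand side equals
  2 A B e^{t} e^{x} + \frac{5 B^{2} e^{2 x}}{2}
This must equal f(x, t) = \left(12 e^{t} + \frac{45 e^{x}}{2}\right) e^{x} identically.
Matching coefficients of the independent functions:
  [e^{t} e^{x}]:  2 A B = 12
  [e^{2 x}]:  \frac{5 B^{2}}{2} = \frac{45}{2}
These equations allow (A, B) = (-2, -3) or (2, 3).
Impose the point condition(s):
  u(0, 0) = 5  ⟹  A + B = 5
Only A = 2, B = 3 satisfies everything.
Hence u(x, t) = 2 e^{t} + 3 e^{x}.

Answer: u(x, t) = 2 e^{t} + 3 e^{x}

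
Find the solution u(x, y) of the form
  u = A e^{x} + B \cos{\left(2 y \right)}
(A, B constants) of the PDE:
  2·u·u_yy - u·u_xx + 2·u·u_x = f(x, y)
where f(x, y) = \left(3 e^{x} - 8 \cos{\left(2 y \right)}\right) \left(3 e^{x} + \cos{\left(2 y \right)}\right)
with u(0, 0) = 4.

Answer: u(x, y) = 3 e^{x} + \cos{\left(2 y \right)}

Derivation:
Substitute the ansatz u = A e^{x} + B \cos{\left(2 y \right)} into the left-hand side.
Derivatives of the ansatz:
  u_yy = - 4 B \cos{\left(2 y \right)}
  u_xx = A e^{x}
  u_x = A e^{x}
Term by term:
  2·u·u_yy = - 8 A B e^{x} \cos{\left(2 y \right)} - 8 B^{2} \cos^{2}{\left(2 y \right)}
  -u·u_xx = - A^{2} e^{2 x} - A B e^{x} \cos{\left(2 y \right)}
  2·u·u_x = 2 A^{2} e^{2 x} + 2 A B e^{x} \cos{\left(2 y \right)}
So the left-hand side equals
  A^{2} e^{2 x} - 7 A B e^{x} \cos{\left(2 y \right)} - 8 B^{2} \cos^{2}{\left(2 y \right)}
This must equal f(x, y) identically; expanded, f = 9 e^{2 x} - 21 e^{x} \cos{\left(2 y \right)} - 8 \cos^{2}{\left(2 y \right)}.
Matching coefficients of the independent functions:
  [e^{x} \cos{\left(2 y \right)}]:  - 7 A B = -21
  [e^{2 x}]:  A^{2} = 9
  [\cos^{2}{\left(2 y \right)}]:  - 8 B^{2} = -8
These equations allow (A, B) = (-3, -1) or (3, 1).
Impose the point condition(s):
  u(0, 0) = 4  ⟹  A + B = 4
Only A = 3, B = 1 satisfies everything.
Hence u(x, y) = 3 e^{x} + \cos{\left(2 y \right)}.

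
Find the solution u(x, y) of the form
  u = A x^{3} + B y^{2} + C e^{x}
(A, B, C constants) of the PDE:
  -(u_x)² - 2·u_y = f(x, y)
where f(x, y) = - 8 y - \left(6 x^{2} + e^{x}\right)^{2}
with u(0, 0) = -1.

Substitute the ansatz u = A x^{3} + B y^{2} + C e^{x} into the left-hand side.
Derivatives of the ansatz:
  u_x = 3 A x^{2} + C e^{x}
  u_y = 2 B y
Term by term:
  -(u_x)² = - 9 A^{2} x^{4} - 6 A C x^{2} e^{x} - C^{2} e^{2 x}
  -2·u_y = - 4 B y
So the left-hand side equals
  - 9 A^{2} x^{4} - 6 A C x^{2} e^{x} - 4 B y - C^{2} e^{2 x}
This must equal f(x, y) identically; expanded, f = - 36 x^{4} - 12 x^{2} e^{x} - 8 y - e^{2 x}.
Matching coefficients of the independent functions:
  [x^{4}]:  - 9 A^{2} = -36
  [y]:  - 4 B = -8
  [x^{2} e^{x}]:  - 6 A C = -12
  [e^{2 x}]:  - C^{2} = -1
These equations allow (A, B, C) = (-2, 2, -1) or (2, 2, 1).
Impose the point condition(s):
  u(0, 0) = -1  ⟹  C = -1
Only A = -2, B = 2, C = -1 satisfies everything.
Hence u(x, y) = - 2 x^{3} + 2 y^{2} - e^{x}.

Answer: u(x, y) = - 2 x^{3} + 2 y^{2} - e^{x}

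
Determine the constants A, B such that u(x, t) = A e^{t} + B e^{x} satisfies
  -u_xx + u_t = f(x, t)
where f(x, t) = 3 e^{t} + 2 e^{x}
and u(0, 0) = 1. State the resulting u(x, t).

Substitute the ansatz u = A e^{t} + B e^{x} into the left-hand side.
Derivatives of the ansatz:
  u_xx = B e^{x}
  u_t = A e^{t}
Term by term:
  -u_xx = - B e^{x}
  u_t = A e^{t}
So the left-hand side equals
  A e^{t} - B e^{x}
This must equal f(x, t) = 3 e^{t} + 2 e^{x} identically.
Matching coefficients of the independent functions:
  [e^{t}]:  A = 3
  [e^{x}]:  - B = 2
Solving: A = 3, B = -2.
Check against the point condition:
  u(0, 0) = 1  ⟹  A + B = 1  ✓
Hence u(x, t) = 3 e^{t} - 2 e^{x}.

Answer: u(x, t) = 3 e^{t} - 2 e^{x}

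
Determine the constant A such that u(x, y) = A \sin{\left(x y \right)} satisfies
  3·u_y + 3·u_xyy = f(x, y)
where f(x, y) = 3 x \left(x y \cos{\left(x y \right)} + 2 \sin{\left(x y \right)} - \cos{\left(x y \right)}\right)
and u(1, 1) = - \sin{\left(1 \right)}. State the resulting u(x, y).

Substitute the ansatz u = A \sin{\left(x y \right)} into the left-hand side.
Derivatives of the ansatz:
  u_y = A x \cos{\left(x y \right)}
  u_xyy = - A x^{2} y \cos{\left(x y \right)} - 2 A x \sin{\left(x y \right)}
Term by term:
  3·u_y = 3 A x \cos{\left(x y \right)}
  3·u_xyy = - 3 A x^{2} y \cos{\left(x y \right)} - 6 A x \sin{\left(x y \right)}
So the left-hand side equals
  - 3 A x^{2} y \cos{\left(x y \right)} - 6 A x \sin{\left(x y \right)} + 3 A x \cos{\left(x y \right)}
This must equal f(x, y) identically; expanded, f = 3 x^{2} y \cos{\left(x y \right)} + 6 x \sin{\left(x y \right)} - 3 x \cos{\left(x y \right)}.
Matching coefficients of the independent functions:
  [x \sin{\left(x y \right)}]:  - 6 A = 6
  [x \cos{\left(x y \right)}]:  3 A = -3
  [x^{2} y \cos{\left(x y \right)}]:  - 3 A = 3
Solving: A = -1.
Check against the point condition:
  u(1, 1) = - \sin{\left(1 \right)}  ⟹  A \sin{\left(1 \right)} = - \sin{\left(1 \right)}  ✓
Hence u(x, y) = - \sin{\left(x y \right)}.

Answer: u(x, y) = - \sin{\left(x y \right)}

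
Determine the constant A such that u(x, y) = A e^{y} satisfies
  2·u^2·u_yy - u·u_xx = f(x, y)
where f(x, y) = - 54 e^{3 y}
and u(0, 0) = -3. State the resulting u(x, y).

Substitute the ansatz u = A e^{y} into the left-hand side.
Derivatives of the ansatz:
  u_yy = A e^{y}
  u_xx = 0
Term by term:
  2·u^2·u_yy = 2 A^{3} e^{3 y}
  -u·u_xx = 0
So the left-hand side equals
  2 A^{3} e^{3 y}
This must equal f(x, y) = - 54 e^{3 y} identically.
Matching coefficients of the independent functions:
  [e^{3 y}]:  2 A^{3} = -54
Solving: A = -3.
Check against the point condition:
  u(0, 0) = -3  ⟹  A = -3  ✓
Hence u(x, y) = - 3 e^{y}.

Answer: u(x, y) = - 3 e^{y}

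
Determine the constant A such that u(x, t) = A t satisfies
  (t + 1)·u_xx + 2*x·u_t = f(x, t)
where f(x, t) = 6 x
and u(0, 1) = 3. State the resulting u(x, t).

Substitute the ansatz u = A t into the left-hand side.
Derivatives of the ansatz:
  u_xx = 0
  u_t = A
Term by term:
  (t + 1)·u_xx = 0
  2*x·u_t = 2 A x
So the left-hand side equals
  2 A x
This must equal f(x, t) = 6 x identically.
Matching coefficients of the independent functions:
  [x]:  2 A = 6
Solving: A = 3.
Check against the point condition:
  u(0, 1) = 3  ⟹  A = 3  ✓
Hence u(x, t) = 3 t.

Answer: u(x, t) = 3 t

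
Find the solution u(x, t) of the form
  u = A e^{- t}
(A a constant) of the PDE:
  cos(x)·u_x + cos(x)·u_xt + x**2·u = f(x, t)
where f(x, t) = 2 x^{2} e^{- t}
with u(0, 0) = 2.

Substitute the ansatz u = A e^{- t} into the left-hand side.
Derivatives of the ansatz:
  u_x = 0
  u_xt = 0
Term by term:
  cos(x)·u_x = 0
  cos(x)·u_xt = 0
  x**2·u = A x^{2} e^{- t}
So the left-hand side equals
  A x^{2} e^{- t}
This must equal f(x, t) = 2 x^{2} e^{- t} identically.
Matching coefficients of the independent functions:
  [x^{2} e^{- t}]:  A = 2
Solving: A = 2.
Check against the point condition:
  u(0, 0) = 2  ⟹  A = 2  ✓
Hence u(x, t) = 2 e^{- t}.

Answer: u(x, t) = 2 e^{- t}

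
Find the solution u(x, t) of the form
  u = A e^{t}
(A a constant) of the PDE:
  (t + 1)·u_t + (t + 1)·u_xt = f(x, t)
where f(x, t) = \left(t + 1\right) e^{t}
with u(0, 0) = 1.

Substitute the ansatz u = A e^{t} into the left-hand side.
Derivatives of the ansatz:
  u_t = A e^{t}
  u_xt = 0
Term by term:
  (t + 1)·u_t = A t e^{t} + A e^{t}
  (t + 1)·u_xt = 0
So the left-hand side equals
  A t e^{t} + A e^{t}
This must equal f(x, t) identically; expanded, f = t e^{t} + e^{t}.
Matching coefficients of the independent functions:
  [t e^{t}, e^{t}]:  A = 1
Solving: A = 1.
Check against the point condition:
  u(0, 0) = 1  ⟹  A = 1  ✓
Hence u(x, t) = e^{t}.

Answer: u(x, t) = e^{t}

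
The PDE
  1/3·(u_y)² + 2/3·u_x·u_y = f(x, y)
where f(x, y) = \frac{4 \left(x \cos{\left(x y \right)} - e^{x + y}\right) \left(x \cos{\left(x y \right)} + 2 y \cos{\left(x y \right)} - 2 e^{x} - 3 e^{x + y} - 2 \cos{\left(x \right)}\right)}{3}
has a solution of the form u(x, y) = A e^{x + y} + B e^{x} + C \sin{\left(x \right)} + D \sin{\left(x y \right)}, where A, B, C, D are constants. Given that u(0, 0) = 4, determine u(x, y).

Substitute the ansatz u = A e^{x + y} + B e^{x} + C \sin{\left(x \right)} + D \sin{\left(x y \right)} into the left-hand side.
Derivatives of the ansatz:
  u_y = A e^{x} e^{y} + D x \cos{\left(x y \right)}
  u_x = A e^{x} e^{y} + B e^{x} + C \cos{\left(x \right)} + D y \cos{\left(x y \right)}
Term by term:
  1/3·(u_y)² = \frac{A^{2} e^{2 x} e^{2 y}}{3} + \frac{2 A D x e^{x} e^{y} \cos{\left(x y \right)}}{3} + \frac{D^{2} x^{2} \cos^{2}{\left(x y \right)}}{3}
  2/3·u_x·u_y = \frac{2 A^{2} e^{2 x} e^{2 y}}{3} + \frac{2 A B e^{2 x} e^{y}}{3} + \frac{2 A C e^{x} e^{y} \cos{\left(x \right)}}{3} + \frac{2 A D x e^{x} e^{y} \cos{\left(x y \right)}}{3} + \frac{2 A D y e^{x} e^{y} \cos{\left(x y \right)}}{3} + \frac{2 B D x e^{x} \cos{\left(x y \right)}}{3} + \frac{2 C D x \cos{\left(x \right)} \cos{\left(x y \right)}}{3} + \frac{2 D^{2} x y \cos^{2}{\left(x y \right)}}{3}
So the left-hand side equals
  A^{2} e^{2 x} e^{2 y} + \frac{2 A B e^{2 x} e^{y}}{3} + \frac{2 A C e^{x} e^{y} \cos{\left(x \right)}}{3} + \frac{4 A D x e^{x} e^{y} \cos{\left(x y \right)}}{3} + \frac{2 A D y e^{x} e^{y} \cos{\left(x y \right)}}{3} + \frac{2 B D x e^{x} \cos{\left(x y \right)}}{3} + \frac{2 C D x \cos{\left(x \right)} \cos{\left(x y \right)}}{3} + \frac{D^{2} x^{2} \cos^{2}{\left(x y \right)}}{3} + \frac{2 D^{2} x y \cos^{2}{\left(x y \right)}}{3}
This must equal f(x, y) identically; expanded, f = \frac{4 x^{2} \cos^{2}{\left(x y \right)}}{3} + \frac{8 x y \cos^{2}{\left(x y \right)}}{3} - \frac{16 x e^{x} e^{y} \cos{\left(x y \right)}}{3} - \frac{8 x e^{x} \cos{\left(x y \right)}}{3} - \frac{8 x \cos{\left(x \right)} \cos{\left(x y \right)}}{3} - \frac{8 y e^{x} e^{y} \cos{\left(x y \right)}}{3} + 4 e^{2 x} e^{2 y} + \frac{8 e^{2 x} e^{y}}{3} + \frac{8 e^{x} e^{y} \cos{\left(x \right)}}{3}.
Matching coefficients of the independent functions:
  [x^{2} \cos^{2}{\left(x y \right)}]:  \frac{D^{2}}{3} = \frac{4}{3}
  [e^{2 x} e^{y}]:  \frac{2 A B}{3} = \frac{8}{3}
  [e^{2 x} e^{2 y}]:  A^{2} = 4
  [x y \cos^{2}{\left(x y \right)}]:  \frac{2 D^{2}}{3} = \frac{8}{3}
  [x e^{x} \cos{\left(x y \right)}]:  \frac{2 B D}{3} = - \frac{8}{3}
  [x \cos{\left(x \right)} \cos{\left(x y \right)}]:  \frac{2 C D}{3} = - \frac{8}{3}
  [e^{x} e^{y} \cos{\left(x \right)}]:  \frac{2 A C}{3} = \frac{8}{3}
  [x e^{x} e^{y} \cos{\left(x y \right)}]:  \frac{4 A D}{3} = - \frac{16}{3}
  [y e^{x} e^{y} \cos{\left(x y \right)}]:  \frac{2 A D}{3} = - \frac{8}{3}
These equations allow (A, B, C, D) = (-2, -2, -2, 2) or (2, 2, 2, -2).
Impose the point condition(s):
  u(0, 0) = 4  ⟹  A + B = 4
Only A = 2, B = 2, C = 2, D = -2 satisfies everything.
Hence u(x, y) = 2 e^{x} + 2 e^{x + y} + 2 \sin{\left(x \right)} - 2 \sin{\left(x y \right)}.

Answer: u(x, y) = 2 e^{x} + 2 e^{x + y} + 2 \sin{\left(x \right)} - 2 \sin{\left(x y \right)}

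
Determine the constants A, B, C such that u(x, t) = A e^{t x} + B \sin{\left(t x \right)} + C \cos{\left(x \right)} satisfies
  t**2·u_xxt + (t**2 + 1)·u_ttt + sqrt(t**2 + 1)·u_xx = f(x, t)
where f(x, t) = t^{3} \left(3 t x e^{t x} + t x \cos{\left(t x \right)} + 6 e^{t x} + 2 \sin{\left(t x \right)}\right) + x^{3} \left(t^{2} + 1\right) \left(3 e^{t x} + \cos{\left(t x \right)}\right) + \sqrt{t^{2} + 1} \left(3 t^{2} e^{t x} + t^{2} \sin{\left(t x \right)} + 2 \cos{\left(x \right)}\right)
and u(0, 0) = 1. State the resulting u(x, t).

Answer: u(x, t) = 3 e^{t x} - \sin{\left(t x \right)} - 2 \cos{\left(x \right)}

Derivation:
Substitute the ansatz u = A e^{t x} + B \sin{\left(t x \right)} + C \cos{\left(x \right)} into the left-hand side.
Derivatives of the ansatz:
  u_xxt = A t^{2} x e^{t x} + 2 A t e^{t x} - B t^{2} x \cos{\left(t x \right)} - 2 B t \sin{\left(t x \right)}
  u_ttt = A x^{3} e^{t x} - B x^{3} \cos{\left(t x \right)}
  u_xx = A t^{2} e^{t x} - B t^{2} \sin{\left(t x \right)} - C \cos{\left(x \right)}
Term by term:
  t**2·u_xxt = A t^{4} x e^{t x} + 2 A t^{3} e^{t x} - B t^{4} x \cos{\left(t x \right)} - 2 B t^{3} \sin{\left(t x \right)}
  (t**2 + 1)·u_ttt = A t^{2} x^{3} e^{t x} + A x^{3} e^{t x} - B t^{2} x^{3} \cos{\left(t x \right)} - B x^{3} \cos{\left(t x \right)}
  sqrt(t**2 + 1)·u_xx = A t^{2} \sqrt{t^{2} + 1} e^{t x} - B t^{2} \sqrt{t^{2} + 1} \sin{\left(t x \right)} - C \sqrt{t^{2} + 1} \cos{\left(x \right)}
So the left-hand side equals
  A t^{4} x e^{t x} + 2 A t^{3} e^{t x} + A t^{2} x^{3} e^{t x} + A t^{2} \sqrt{t^{2} + 1} e^{t x} + A x^{3} e^{t x} - B t^{4} x \cos{\left(t x \right)} - 2 B t^{3} \sin{\left(t x \right)} - B t^{2} x^{3} \cos{\left(t x \right)} - B t^{2} \sqrt{t^{2} + 1} \sin{\left(t x \right)} - B x^{3} \cos{\left(t x \right)} - C \sqrt{t^{2} + 1} \cos{\left(x \right)}
This must equal f(x, t) identically; expanded, f = 3 t^{4} x e^{t x} + t^{4} x \cos{\left(t x \right)} + 6 t^{3} e^{t x} + 2 t^{3} \sin{\left(t x \right)} + 3 t^{2} x^{3} e^{t x} + t^{2} x^{3} \cos{\left(t x \right)} + 3 t^{2} \sqrt{t^{2} + 1} e^{t x} + t^{2} \sqrt{t^{2} + 1} \sin{\left(t x \right)} + 3 x^{3} e^{t x} + x^{3} \cos{\left(t x \right)} + 2 \sqrt{t^{2} + 1} \cos{\left(x \right)}.
Matching coefficients of the independent functions:
  [t^{3} e^{t x}]:  2 A = 6
  [t^{3} \sin{\left(t x \right)}]:  - 2 B = 2
  [x^{3} e^{t x}, t^{2} x^{3} e^{t x}, t^{2} \sqrt{t^{2} + 1} e^{t x}, t^{4} x e^{t x}]:  A = 3
  [x^{3} \cos{\left(t x \right)}, t^{2} x^{3} \cos{\left(t x \right)}, t^{2} \sqrt{t^{2} + 1} \sin{\left(t x \right)}, t^{4} x \cos{\left(t x \right)}]:  - B = 1
  [\sqrt{t^{2} + 1} \cos{\left(x \right)}]:  - C = 2
Solving: A = 3, B = -1, C = -2.
Check against the point condition:
  u(0, 0) = 1  ⟹  A + C = 1  ✓
Hence u(x, t) = 3 e^{t x} - \sin{\left(t x \right)} - 2 \cos{\left(x \right)}.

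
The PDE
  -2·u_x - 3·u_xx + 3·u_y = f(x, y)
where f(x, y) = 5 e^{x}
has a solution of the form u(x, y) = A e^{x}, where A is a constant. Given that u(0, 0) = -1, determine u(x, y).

Substitute the ansatz u = A e^{x} into the left-hand side.
Derivatives of the ansatz:
  u_x = A e^{x}
  u_xx = A e^{x}
  u_y = 0
Term by term:
  -2·u_x = - 2 A e^{x}
  -3·u_xx = - 3 A e^{x}
  3·u_y = 0
So the left-hand side equals
  - 5 A e^{x}
This must equal f(x, y) = 5 e^{x} identically.
Matching coefficients of the independent functions:
  [e^{x}]:  - 5 A = 5
Solving: A = -1.
Check against the point condition:
  u(0, 0) = -1  ⟹  A = -1  ✓
Hence u(x, y) = - e^{x}.

Answer: u(x, y) = - e^{x}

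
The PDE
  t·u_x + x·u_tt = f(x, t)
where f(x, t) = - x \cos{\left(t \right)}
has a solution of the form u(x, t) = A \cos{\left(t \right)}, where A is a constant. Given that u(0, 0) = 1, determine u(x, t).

Substitute the ansatz u = A \cos{\left(t \right)} into the left-hand side.
Derivatives of the ansatz:
  u_x = 0
  u_tt = - A \cos{\left(t \right)}
Term by term:
  t·u_x = 0
  x·u_tt = - A x \cos{\left(t \right)}
So the left-hand side equals
  - A x \cos{\left(t \right)}
This must equal f(x, t) = - x \cos{\left(t \right)} identically.
Matching coefficients of the independent functions:
  [x \cos{\left(t \right)}]:  - A = -1
Solving: A = 1.
Check against the point condition:
  u(0, 0) = 1  ⟹  A = 1  ✓
Hence u(x, t) = \cos{\left(t \right)}.

Answer: u(x, t) = \cos{\left(t \right)}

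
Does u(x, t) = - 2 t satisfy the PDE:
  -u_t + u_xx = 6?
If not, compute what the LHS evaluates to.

Evaluate each term of the left-hand side for u = - 2 t.
Derivatives:
  u_t = -2
  u_xx = 0
Terms:
  -u_t = 2
  u_xx = 0
Sum: LHS = 2
Given right-hand side: 6. Difference LHS − RHS = -4 ≠ 0, so u is not a solution.

Answer: No, the LHS evaluates to 2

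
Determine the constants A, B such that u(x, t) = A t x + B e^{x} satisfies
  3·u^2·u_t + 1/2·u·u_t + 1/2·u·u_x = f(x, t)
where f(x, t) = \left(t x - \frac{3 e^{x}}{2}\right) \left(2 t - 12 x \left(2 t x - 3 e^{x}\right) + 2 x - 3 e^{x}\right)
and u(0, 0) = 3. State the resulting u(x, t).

Substitute the ansatz u = A t x + B e^{x} into the left-hand side.
Derivatives of the ansatz:
  u_t = A x
  u_x = A t + B e^{x}
Term by term:
  3·u^2·u_t = 3 A^{3} t^{2} x^{3} + 6 A^{2} B t x^{2} e^{x} + 3 A B^{2} x e^{2 x}
  1/2·u·u_t = \frac{A^{2} t x^{2}}{2} + \frac{A B x e^{x}}{2}
  1/2·u·u_x = \frac{A^{2} t^{2} x}{2} + \frac{A B t x e^{x}}{2} + \frac{A B t e^{x}}{2} + \frac{B^{2} e^{2 x}}{2}
So the left-hand side equals
  3 A^{3} t^{2} x^{3} + 6 A^{2} B t x^{2} e^{x} + \frac{A^{2} t^{2} x}{2} + \frac{A^{2} t x^{2}}{2} + 3 A B^{2} x e^{2 x} + \frac{A B t x e^{x}}{2} + \frac{A B t e^{x}}{2} + \frac{A B x e^{x}}{2} + \frac{B^{2} e^{2 x}}{2}
This must equal f(x, t) identically; expanded, f = - 24 t^{2} x^{3} + 2 t^{2} x + 72 t x^{2} e^{x} + 2 t x^{2} - 3 t x e^{x} - 3 t e^{x} - 54 x e^{2 x} - 3 x e^{x} + \frac{9 e^{2 x}}{2}.
Matching coefficients of the independent functions:
  [t x^{2}, t^{2} x]:  \frac{A^{2}}{2} = 2
  [t e^{x}, x e^{x}, t x e^{x}]:  \frac{A B}{2} = -3
  [t^{2} x^{3}]:  3 A^{3} = -24
  [x e^{2 x}]:  3 A B^{2} = -54
  [t x^{2} e^{x}]:  6 A^{2} B = 72
  [e^{2 x}]:  \frac{B^{2}}{2} = \frac{9}{2}
Solving: A = -2, B = 3.
Check against the point condition:
  u(0, 0) = 3  ⟹  B = 3  ✓
Hence u(x, t) = - 2 t x + 3 e^{x}.

Answer: u(x, t) = - 2 t x + 3 e^{x}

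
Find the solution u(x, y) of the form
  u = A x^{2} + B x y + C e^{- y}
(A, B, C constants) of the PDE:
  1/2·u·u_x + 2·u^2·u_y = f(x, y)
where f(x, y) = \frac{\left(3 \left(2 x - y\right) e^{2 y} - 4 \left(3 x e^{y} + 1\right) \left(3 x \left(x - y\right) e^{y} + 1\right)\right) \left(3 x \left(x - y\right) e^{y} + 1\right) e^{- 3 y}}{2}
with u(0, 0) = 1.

Substitute the ansatz u = A x^{2} + B x y + C e^{- y} into the left-hand side.
Derivatives of the ansatz:
  u_x = 2 A x + B y
  u_y = B x - C e^{- y}
Term by term:
  1/2·u·u_x = A^{2} x^{3} + \frac{3 A B x^{2} y}{2} + A C x e^{- y} + \frac{B^{2} x y^{2}}{2} + \frac{B C y e^{- y}}{2}
  2·u^2·u_y = 2 A^{2} B x^{5} - 2 A^{2} C x^{4} e^{- y} + 4 A B^{2} x^{4} y - 4 A B C x^{3} y e^{- y} + 4 A B C x^{3} e^{- y} - 4 A C^{2} x^{2} e^{- 2 y} + 2 B^{3} x^{3} y^{2} - 2 B^{2} C x^{2} y^{2} e^{- y} + 4 B^{2} C x^{2} y e^{- y} - 4 B C^{2} x y e^{- 2 y} + 2 B C^{2} x e^{- 2 y} - 2 C^{3} e^{- 3 y}
So the left-hand side equals
  2 A^{2} B x^{5} - 2 A^{2} C x^{4} e^{- y} + A^{2} x^{3} + 4 A B^{2} x^{4} y - 4 A B C x^{3} y e^{- y} + 4 A B C x^{3} e^{- y} + \frac{3 A B x^{2} y}{2} - 4 A C^{2} x^{2} e^{- 2 y} + A C x e^{- y} + 2 B^{3} x^{3} y^{2} - 2 B^{2} C x^{2} y^{2} e^{- y} + 4 B^{2} C x^{2} y e^{- y} + \frac{B^{2} x y^{2}}{2} - 4 B C^{2} x y e^{- 2 y} + 2 B C^{2} x e^{- 2 y} + \frac{B C y e^{- y}}{2} - 2 C^{3} e^{- 3 y}
This must equal f(x, y) identically; expanded, f = - 54 x^{5} + 108 x^{4} y - 18 x^{4} e^{- y} - 54 x^{3} y^{2} + 36 x^{3} y e^{- y} + 9 x^{3} - 36 x^{3} e^{- y} - 18 x^{2} y^{2} e^{- y} - \frac{27 x^{2} y}{2} + 36 x^{2} y e^{- y} - 12 x^{2} e^{- 2 y} + \frac{9 x y^{2}}{2} + 12 x y e^{- 2 y} + 3 x e^{- y} - 6 x e^{- 2 y} - \frac{3 y e^{- y}}{2} - 2 e^{- 3 y}.
Matching coefficients of the independent functions:
(each divided by its leading coefficient; functions giving the same equation are listed together)
  [x^{3}]:  A^{2} - 9 = 0
  [x^{5}]:  A^{2} B + 27 = 0
  [x y^{2}]:  B^{2} - 9 = 0
  [x e^{- 2 y}, x y e^{- 2 y}]:  B C^{2} + 3 = 0
  [x e^{- y}]:  A C - 3 = 0
  [x^{2} y]:  A B + 9 = 0
  [x^{2} e^{- 2 y}]:  A C^{2} - 3 = 0
  [x^{3} y^{2}]:  B^{3} + 27 = 0
  [x^{3} e^{- y}, x^{3} y e^{- y}]:  A B C + 9 = 0
  [x^{4} y]:  A B^{2} - 27 = 0
  [x^{4} e^{- y}]:  A^{2} C - 9 = 0
  [y e^{- y}]:  B C + 3 = 0
  [x^{2} y e^{- y}, x^{2} y^{2} e^{- y}]:  B^{2} C - 9 = 0
  [e^{- 3 y}]:  C^{3} - 1 = 0
Solving: A = 3, B = -3, C = 1.
Check against the point condition:
  u(0, 0) = 1  ⟹  C = 1  ✓
Hence u(x, y) = 3 x^{2} - 3 x y + e^{- y}.

Answer: u(x, y) = 3 x^{2} - 3 x y + e^{- y}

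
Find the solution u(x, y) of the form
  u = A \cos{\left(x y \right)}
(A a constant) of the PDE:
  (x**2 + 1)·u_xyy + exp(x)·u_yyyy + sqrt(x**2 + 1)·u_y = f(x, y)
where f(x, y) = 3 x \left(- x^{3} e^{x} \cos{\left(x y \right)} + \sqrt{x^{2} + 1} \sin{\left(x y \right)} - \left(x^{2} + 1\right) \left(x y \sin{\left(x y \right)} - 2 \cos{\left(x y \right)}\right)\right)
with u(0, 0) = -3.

Substitute the ansatz u = A \cos{\left(x y \right)} into the left-hand side.
Derivatives of the ansatz:
  u_xyy = A x^{2} y \sin{\left(x y \right)} - 2 A x \cos{\left(x y \right)}
  u_yyyy = A x^{4} \cos{\left(x y \right)}
  u_y = - A x \sin{\left(x y \right)}
Term by term:
  (x**2 + 1)·u_xyy = A x^{4} y \sin{\left(x y \right)} - 2 A x^{3} \cos{\left(x y \right)} + A x^{2} y \sin{\left(x y \right)} - 2 A x \cos{\left(x y \right)}
  exp(x)·u_yyyy = A x^{4} e^{x} \cos{\left(x y \right)}
  sqrt(x**2 + 1)·u_y = - A x \sqrt{x^{2} + 1} \sin{\left(x y \right)}
So the left-hand side equals
  A x^{4} y \sin{\left(x y \right)} + A x^{4} e^{x} \cos{\left(x y \right)} - 2 A x^{3} \cos{\left(x y \right)} + A x^{2} y \sin{\left(x y \right)} - A x \sqrt{x^{2} + 1} \sin{\left(x y \right)} - 2 A x \cos{\left(x y \right)}
This must equal f(x, y) identically; expanded, f = - 3 x^{4} y \sin{\left(x y \right)} - 3 x^{4} e^{x} \cos{\left(x y \right)} + 6 x^{3} \cos{\left(x y \right)} - 3 x^{2} y \sin{\left(x y \right)} + 3 x \sqrt{x^{2} + 1} \sin{\left(x y \right)} + 6 x \cos{\left(x y \right)}.
Matching coefficients of the independent functions:
  [x \cos{\left(x y \right)}, x^{3} \cos{\left(x y \right)}]:  - 2 A = 6
  [x \sqrt{x^{2} + 1} \sin{\left(x y \right)}]:  - A = 3
  [x^{2} y \sin{\left(x y \right)}, x^{4} y \sin{\left(x y \right)}, x^{4} e^{x} \cos{\left(x y \right)}]:  A = -3
Solving: A = -3.
Check against the point condition:
  u(0, 0) = -3  ⟹  A = -3  ✓
Hence u(x, y) = - 3 \cos{\left(x y \right)}.

Answer: u(x, y) = - 3 \cos{\left(x y \right)}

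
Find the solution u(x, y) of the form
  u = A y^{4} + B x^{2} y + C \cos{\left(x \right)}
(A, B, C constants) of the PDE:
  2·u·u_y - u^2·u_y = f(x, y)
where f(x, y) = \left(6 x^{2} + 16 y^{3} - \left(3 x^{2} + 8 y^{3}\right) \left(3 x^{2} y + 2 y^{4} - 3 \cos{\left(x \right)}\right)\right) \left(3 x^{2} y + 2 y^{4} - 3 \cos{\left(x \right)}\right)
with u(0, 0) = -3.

Substitute the ansatz u = A y^{4} + B x^{2} y + C \cos{\left(x \right)} into the left-hand side.
Derivatives of the ansatz:
  u_y = 4 A y^{3} + B x^{2}
Term by term:
  2·u·u_y = 8 A^{2} y^{7} + 10 A B x^{2} y^{4} + 8 A C y^{3} \cos{\left(x \right)} + 2 B^{2} x^{4} y + 2 B C x^{2} \cos{\left(x \right)}
  -u^2·u_y = - 4 A^{3} y^{11} - 9 A^{2} B x^{2} y^{8} - 8 A^{2} C y^{7} \cos{\left(x \right)} - 6 A B^{2} x^{4} y^{5} - 10 A B C x^{2} y^{4} \cos{\left(x \right)} - 4 A C^{2} y^{3} \cos^{2}{\left(x \right)} - B^{3} x^{6} y^{2} - 2 B^{2} C x^{4} y \cos{\left(x \right)} - B C^{2} x^{2} \cos^{2}{\left(x \right)}
So the left-hand side equals
  - 4 A^{3} y^{11} - 9 A^{2} B x^{2} y^{8} - 8 A^{2} C y^{7} \cos{\left(x \right)} + 8 A^{2} y^{7} - 6 A B^{2} x^{4} y^{5} - 10 A B C x^{2} y^{4} \cos{\left(x \right)} + 10 A B x^{2} y^{4} - 4 A C^{2} y^{3} \cos^{2}{\left(x \right)} + 8 A C y^{3} \cos{\left(x \right)} - B^{3} x^{6} y^{2} - 2 B^{2} C x^{4} y \cos{\left(x \right)} + 2 B^{2} x^{4} y - B C^{2} x^{2} \cos^{2}{\left(x \right)} + 2 B C x^{2} \cos{\left(x \right)}
This must equal f(x, y) identically; expanded, f = - 27 x^{6} y^{2} - 108 x^{4} y^{5} + 54 x^{4} y \cos{\left(x \right)} + 18 x^{4} y - 108 x^{2} y^{8} + 180 x^{2} y^{4} \cos{\left(x \right)} + 60 x^{2} y^{4} - 27 x^{2} \cos^{2}{\left(x \right)} - 18 x^{2} \cos{\left(x \right)} - 32 y^{11} + 96 y^{7} \cos{\left(x \right)} + 32 y^{7} - 72 y^{3} \cos^{2}{\left(x \right)} - 48 y^{3} \cos{\left(x \right)}.
Matching coefficients of the independent functions:
  [y^{7}]:  8 A^{2} = 32
  [y^{11}]:  - 4 A^{3} = -32
  [x^{2} y^{4}]:  10 A B = 60
  [x^{2} y^{8}]:  - 9 A^{2} B = -108
  [x^{2} \cos{\left(x \right)}]:  2 B C = -18
  [x^{2} \cos^{2}{\left(x \right)}]:  - B C^{2} = -27
  [x^{4} y]:  2 B^{2} = 18
  [x^{4} y^{5}]:  - 6 A B^{2} = -108
  [x^{6} y^{2}]:  - B^{3} = -27
  [y^{3} \cos{\left(x \right)}]:  8 A C = -48
  [y^{3} \cos^{2}{\left(x \right)}]:  - 4 A C^{2} = -72
  [y^{7} \cos{\left(x \right)}]:  - 8 A^{2} C = 96
  [x^{2} y^{4} \cos{\left(x \right)}]:  - 10 A B C = 180
  [x^{4} y \cos{\left(x \right)}]:  - 2 B^{2} C = 54
Solving: A = 2, B = 3, C = -3.
Check against the point condition:
  u(0, 0) = -3  ⟹  C = -3  ✓
Hence u(x, y) = 3 x^{2} y + 2 y^{4} - 3 \cos{\left(x \right)}.

Answer: u(x, y) = 3 x^{2} y + 2 y^{4} - 3 \cos{\left(x \right)}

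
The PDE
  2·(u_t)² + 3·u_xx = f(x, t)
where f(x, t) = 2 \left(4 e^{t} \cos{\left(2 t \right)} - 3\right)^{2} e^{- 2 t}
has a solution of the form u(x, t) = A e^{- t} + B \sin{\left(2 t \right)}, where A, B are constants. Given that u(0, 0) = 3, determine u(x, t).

Answer: u(x, t) = 2 \sin{\left(2 t \right)} + 3 e^{- t}

Derivation:
Substitute the ansatz u = A e^{- t} + B \sin{\left(2 t \right)} into the left-hand side.
Derivatives of the ansatz:
  u_t = - A e^{- t} + 2 B \cos{\left(2 t \right)}
  u_xx = 0
Term by term:
  2·(u_t)² = 2 A^{2} e^{- 2 t} - 8 A B e^{- t} \cos{\left(2 t \right)} + 8 B^{2} \cos^{2}{\left(2 t \right)}
  3·u_xx = 0
So the left-hand side equals
  2 A^{2} e^{- 2 t} - 8 A B e^{- t} \cos{\left(2 t \right)} + 8 B^{2} \cos^{2}{\left(2 t \right)}
This must equal f(x, t) identically; expanded, f = 32 \cos^{2}{\left(2 t \right)} - 48 e^{- t} \cos{\left(2 t \right)} + 18 e^{- 2 t}.
Matching coefficients of the independent functions:
  [e^{- t} \cos{\left(2 t \right)}]:  - 8 A B = -48
  [e^{- 2 t}]:  2 A^{2} = 18
  [\cos^{2}{\left(2 t \right)}]:  8 B^{2} = 32
These equations allow (A, B) = (-3, -2) or (3, 2).
Impose the point condition(s):
  u(0, 0) = 3  ⟹  A = 3
Only A = 3, B = 2 satisfies everything.
Hence u(x, t) = 2 \sin{\left(2 t \right)} + 3 e^{- t}.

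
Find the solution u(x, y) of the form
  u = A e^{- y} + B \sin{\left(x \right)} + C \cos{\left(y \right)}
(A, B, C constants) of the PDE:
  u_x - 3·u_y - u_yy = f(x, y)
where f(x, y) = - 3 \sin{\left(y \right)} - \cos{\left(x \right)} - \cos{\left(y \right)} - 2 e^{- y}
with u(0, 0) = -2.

Substitute the ansatz u = A e^{- y} + B \sin{\left(x \right)} + C \cos{\left(y \right)} into the left-hand side.
Derivatives of the ansatz:
  u_x = B \cos{\left(x \right)}
  u_y = - A e^{- y} - C \sin{\left(y \right)}
  u_yy = A e^{- y} - C \cos{\left(y \right)}
Term by term:
  u_x = B \cos{\left(x \right)}
  -3·u_y = 3 A e^{- y} + 3 C \sin{\left(y \right)}
  -u_yy = - A e^{- y} + C \cos{\left(y \right)}
So the left-hand side equals
  2 A e^{- y} + B \cos{\left(x \right)} + 3 C \sin{\left(y \right)} + C \cos{\left(y \right)}
This must equal f(x, y) = - 3 \sin{\left(y \right)} - \cos{\left(x \right)} - \cos{\left(y \right)} - 2 e^{- y} identically.
Matching coefficients of the independent functions:
  [e^{- y}]:  2 A = -2
  [\sin{\left(y \right)}]:  3 C = -3
  [\cos{\left(x \right)}]:  B = -1
  [\cos{\left(y \right)}]:  C = -1
Solving: A = -1, B = -1, C = -1.
Check against the point condition:
  u(0, 0) = -2  ⟹  A + C = -2  ✓
Hence u(x, y) = - \sin{\left(x \right)} - \cos{\left(y \right)} - e^{- y}.

Answer: u(x, y) = - \sin{\left(x \right)} - \cos{\left(y \right)} - e^{- y}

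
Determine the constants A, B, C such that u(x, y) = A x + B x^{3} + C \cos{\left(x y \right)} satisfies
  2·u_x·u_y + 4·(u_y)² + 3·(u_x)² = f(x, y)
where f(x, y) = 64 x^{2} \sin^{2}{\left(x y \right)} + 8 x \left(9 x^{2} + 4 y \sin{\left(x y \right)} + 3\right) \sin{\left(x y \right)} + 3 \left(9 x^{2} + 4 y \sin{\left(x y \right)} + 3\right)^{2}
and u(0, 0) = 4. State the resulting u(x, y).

Answer: u(x, y) = - 3 x^{3} - 3 x + 4 \cos{\left(x y \right)}

Derivation:
Substitute the ansatz u = A x + B x^{3} + C \cos{\left(x y \right)} into the left-hand side.
Derivatives of the ansatz:
  u_x = A + 3 B x^{2} - C y \sin{\left(x y \right)}
  u_y = - C x \sin{\left(x y \right)}
Term by term:
  2·u_x·u_y = - 2 A C x \sin{\left(x y \right)} - 6 B C x^{3} \sin{\left(x y \right)} + 2 C^{2} x y \sin^{2}{\left(x y \right)}
  4·(u_y)² = 4 C^{2} x^{2} \sin^{2}{\left(x y \right)}
  3·(u_x)² = 3 A^{2} + 18 A B x^{2} - 6 A C y \sin{\left(x y \right)} + 27 B^{2} x^{4} - 18 B C x^{2} y \sin{\left(x y \right)} + 3 C^{2} y^{2} \sin^{2}{\left(x y \right)}
So the left-hand side equals
  3 A^{2} + 18 A B x^{2} - 2 A C x \sin{\left(x y \right)} - 6 A C y \sin{\left(x y \right)} + 27 B^{2} x^{4} - 6 B C x^{3} \sin{\left(x y \right)} - 18 B C x^{2} y \sin{\left(x y \right)} + 4 C^{2} x^{2} \sin^{2}{\left(x y \right)} + 2 C^{2} x y \sin^{2}{\left(x y \right)} + 3 C^{2} y^{2} \sin^{2}{\left(x y \right)}
This must equal f(x, y) identically; expanded, f = 243 x^{4} + 72 x^{3} \sin{\left(x y \right)} + 216 x^{2} y \sin{\left(x y \right)} + 64 x^{2} \sin^{2}{\left(x y \right)} + 162 x^{2} + 32 x y \sin^{2}{\left(x y \right)} + 24 x \sin{\left(x y \right)} + 48 y^{2} \sin^{2}{\left(x y \right)} + 72 y \sin{\left(x y \right)} + 27.
Matching coefficients of the independent functions:
  [constant term]:  3 A^{2} = 27
  [x^{2}]:  18 A B = 162
  [x^{4}]:  27 B^{2} = 243
  [x \sin{\left(x y \right)}]:  - 2 A C = 24
  [x^{2} \sin^{2}{\left(x y \right)}]:  4 C^{2} = 64
  [x^{3} \sin{\left(x y \right)}]:  - 6 B C = 72
  [y \sin{\left(x y \right)}]:  - 6 A C = 72
  [y^{2} \sin^{2}{\left(x y \right)}]:  3 C^{2} = 48
  [x y \sin^{2}{\left(x y \right)}]:  2 C^{2} = 32
  [x^{2} y \sin{\left(x y \right)}]:  - 18 B C = 216
These equations allow (A, B, C) = (-3, -3, 4) or (3, 3, -4).
Impose the point condition(s):
  u(0, 0) = 4  ⟹  C = 4
Only A = -3, B = -3, C = 4 satisfies everything.
Hence u(x, y) = - 3 x^{3} - 3 x + 4 \cos{\left(x y \right)}.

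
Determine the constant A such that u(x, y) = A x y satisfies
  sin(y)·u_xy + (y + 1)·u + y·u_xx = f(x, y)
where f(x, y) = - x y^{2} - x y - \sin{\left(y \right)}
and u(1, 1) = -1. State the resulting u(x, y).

Answer: u(x, y) = - x y

Derivation:
Substitute the ansatz u = A x y into the left-hand side.
Derivatives of the ansatz:
  u_xy = A
  u_xx = 0
Term by term:
  sin(y)·u_xy = A \sin{\left(y \right)}
  (y + 1)·u = A x y^{2} + A x y
  y·u_xx = 0
So the left-hand side equals
  A x y^{2} + A x y + A \sin{\left(y \right)}
This must equal f(x, y) = - x y^{2} - x y - \sin{\left(y \right)} identically.
Matching coefficients of the independent functions:
  [x y, x y^{2}, \sin{\left(y \right)}]:  A = -1
Solving: A = -1.
Check against the point condition:
  u(1, 1) = -1  ⟹  A = -1  ✓
Hence u(x, y) = - x y.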